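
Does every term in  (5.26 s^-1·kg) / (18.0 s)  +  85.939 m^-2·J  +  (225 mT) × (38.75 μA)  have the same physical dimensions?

In SI base units:
  (5.26 s^-1·kg) / (18.0 s):  [kg·s⁻¹] / [s] = kg·s⁻²
  85.939 m^-2·J:  J·m⁻² = N·m·m⁻² = kg·s⁻²
  (225 mT) × (38.75 μA):  [kg·s⁻²·A⁻¹] · [A] = kg·s⁻²
Every term reduces to kg·s⁻².

Yes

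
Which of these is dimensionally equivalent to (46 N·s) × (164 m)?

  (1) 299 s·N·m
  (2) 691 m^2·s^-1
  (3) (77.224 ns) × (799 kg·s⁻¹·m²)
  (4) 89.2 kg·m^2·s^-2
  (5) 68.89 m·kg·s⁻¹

Reference: [kg·m·s⁻¹] · [m] = kg·m²·s⁻¹.
Each option:
  (1) N·m·s = kg·m·s⁻²·m·s = kg·m²·s⁻¹  ← same
  (2) m²·s⁻¹
  (3) [s] · [kg·m²·s⁻¹] = kg·m²
  (4) kg·m²·s⁻²
  (5) kg·m·s⁻¹
Only (1) matches kg·m²·s⁻¹.

(1)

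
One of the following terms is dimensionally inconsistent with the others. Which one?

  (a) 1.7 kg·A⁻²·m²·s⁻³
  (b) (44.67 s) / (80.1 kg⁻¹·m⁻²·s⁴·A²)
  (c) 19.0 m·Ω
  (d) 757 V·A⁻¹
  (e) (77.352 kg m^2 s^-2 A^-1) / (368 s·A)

Expand each in SI base units:
  (a) kg·m²·s⁻³·A⁻²
  (b) [s] / [kg⁻¹·m⁻²·s⁴·A²] = kg·m²·s⁻³·A⁻²
  (c) Ω·m = V·A⁻¹·m = kg·m³·s⁻³·A⁻²
  (d) V·A⁻¹ = J·C⁻¹·A⁻¹ = kg·m²·s⁻³·A⁻²
  (e) [kg·m²·s⁻²·A⁻¹] / [s·A] = kg·m²·s⁻³·A⁻²
All reduce to kg·m²·s⁻³·A⁻² except (c), which is kg·m³·s⁻³·A⁻².

(c)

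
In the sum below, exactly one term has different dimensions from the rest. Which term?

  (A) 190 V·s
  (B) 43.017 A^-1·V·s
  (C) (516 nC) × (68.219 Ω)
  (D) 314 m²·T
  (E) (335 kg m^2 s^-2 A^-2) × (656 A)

Reduce each to base SI dimensions:
  (A) V·s = J·C⁻¹·s = kg·m²·s⁻²·A⁻¹
  (B) V·s·A⁻¹ = J·C⁻¹·s·A⁻¹ = kg·m²·s⁻²·A⁻²
  (C) [s·A] · [kg·m²·s⁻³·A⁻²] = kg·m²·s⁻²·A⁻¹
  (D) T·m² = Wb·m⁻²·m² = kg·m²·s⁻²·A⁻¹
  (E) [kg·m²·s⁻²·A⁻²] · [A] = kg·m²·s⁻²·A⁻¹
All reduce to kg·m²·s⁻²·A⁻¹ except (B), which is kg·m²·s⁻²·A⁻².

(B)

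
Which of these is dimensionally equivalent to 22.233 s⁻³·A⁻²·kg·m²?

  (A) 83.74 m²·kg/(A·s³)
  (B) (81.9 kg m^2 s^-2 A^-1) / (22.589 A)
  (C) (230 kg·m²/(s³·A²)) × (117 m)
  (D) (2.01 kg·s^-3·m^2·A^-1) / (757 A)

(D)

Reference: kg·m²·s⁻³·A⁻².
Each option:
  (A) kg·m²·s⁻³·A⁻¹
  (B) [kg·m²·s⁻²·A⁻¹] / [A] = kg·m²·s⁻²·A⁻²
  (C) [kg·m²·s⁻³·A⁻²] · [m] = kg·m³·s⁻³·A⁻²
  (D) [kg·m²·s⁻³·A⁻¹] / [A] = kg·m²·s⁻³·A⁻²  ← same
Only (D) matches kg·m²·s⁻³·A⁻².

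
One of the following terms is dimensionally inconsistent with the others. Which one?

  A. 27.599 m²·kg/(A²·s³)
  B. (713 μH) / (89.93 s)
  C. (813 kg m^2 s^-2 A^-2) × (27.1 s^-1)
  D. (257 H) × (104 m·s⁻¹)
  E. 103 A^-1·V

Reduce each to base SI dimensions:
  A. kg·m²·s⁻³·A⁻²
  B. [kg·m²·s⁻²·A⁻²] / [s] = kg·m²·s⁻³·A⁻²
  C. [kg·m²·s⁻²·A⁻²] · [s⁻¹] = kg·m²·s⁻³·A⁻²
  D. [kg·m²·s⁻²·A⁻²] · [m·s⁻¹] = kg·m³·s⁻³·A⁻²
  E. V·A⁻¹ = J·C⁻¹·A⁻¹ = kg·m²·s⁻³·A⁻²
All reduce to kg·m²·s⁻³·A⁻² except D., which is kg·m³·s⁻³·A⁻².

D.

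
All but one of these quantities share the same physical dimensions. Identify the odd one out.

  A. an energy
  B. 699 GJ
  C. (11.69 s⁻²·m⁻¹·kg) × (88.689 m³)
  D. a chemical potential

D.

Expand each in SI base units:
  A. [energy] = kg·m²·s⁻²
  B. J = N·m = kg·m²·s⁻²
  C. [kg·m⁻¹·s⁻²] · [m³] = kg·m²·s⁻²
  D. [chemical potential] = kg·m²·s⁻²·mol⁻¹
All reduce to kg·m²·s⁻² except D., which is kg·m²·s⁻²·mol⁻¹.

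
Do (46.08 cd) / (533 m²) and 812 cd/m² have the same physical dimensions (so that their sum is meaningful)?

Yes

Dimensions:
  (46.08 cd) / (533 m²):  [cd] / [m²] = m⁻²·cd
  812 cd/m²:  cd·m⁻² = m⁻²·cd
Both are m⁻²·cd, so they have the same dimensions and can be added.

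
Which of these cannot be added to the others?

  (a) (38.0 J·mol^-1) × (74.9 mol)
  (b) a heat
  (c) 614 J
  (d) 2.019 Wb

In SI base units:
  (a) [kg·m²·s⁻²·mol⁻¹] · [mol] = kg·m²·s⁻²
  (b) [heat] = kg·m²·s⁻²
  (c) J = N·m = kg·m²·s⁻²
  (d) Wb = V·s = kg·m²·s⁻²·A⁻¹
All reduce to kg·m²·s⁻² except (d), which is kg·m²·s⁻²·A⁻¹.

(d)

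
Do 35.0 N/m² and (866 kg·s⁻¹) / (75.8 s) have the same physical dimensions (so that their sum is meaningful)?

No

Reduce each to base SI dimensions:
  35.0 N/m²:  N·m⁻² = kg·m·s⁻²·m⁻² = kg·m⁻¹·s⁻²
  (866 kg·s⁻¹) / (75.8 s):  [kg·s⁻¹] / [s] = kg·s⁻²
kg·m⁻¹·s⁻² ≠ kg·s⁻², so they cannot be added.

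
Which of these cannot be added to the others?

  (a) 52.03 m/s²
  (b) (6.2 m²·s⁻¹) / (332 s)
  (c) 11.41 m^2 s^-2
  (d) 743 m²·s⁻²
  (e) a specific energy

(a)

Expand each in SI base units:
  (a) m·s⁻²
  (b) [m²·s⁻¹] / [s] = m²·s⁻²
  (c) m²·s⁻²
  (d) m²·s⁻²
  (e) [specific energy] = m²·s⁻²
All reduce to m²·s⁻² except (a), which is m·s⁻².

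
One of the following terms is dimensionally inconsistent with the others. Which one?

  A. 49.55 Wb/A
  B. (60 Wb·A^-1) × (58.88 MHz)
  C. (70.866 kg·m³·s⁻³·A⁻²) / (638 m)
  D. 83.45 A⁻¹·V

Reduce each to base SI dimensions:
  A. Wb·A⁻¹ = V·s·A⁻¹ = kg·m²·s⁻²·A⁻²
  B. [kg·m²·s⁻²·A⁻²] · [s⁻¹] = kg·m²·s⁻³·A⁻²
  C. [kg·m³·s⁻³·A⁻²] / [m] = kg·m²·s⁻³·A⁻²
  D. V·A⁻¹ = J·C⁻¹·A⁻¹ = kg·m²·s⁻³·A⁻²
All reduce to kg·m²·s⁻³·A⁻² except A., which is kg·m²·s⁻²·A⁻².

A.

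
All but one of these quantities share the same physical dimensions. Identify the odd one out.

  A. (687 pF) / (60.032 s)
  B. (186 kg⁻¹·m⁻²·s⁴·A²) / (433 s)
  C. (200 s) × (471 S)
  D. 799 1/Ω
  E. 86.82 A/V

Expand each in SI base units:
  A. [kg⁻¹·m⁻²·s⁴·A²] / [s] = kg⁻¹·m⁻²·s³·A²
  B. [kg⁻¹·m⁻²·s⁴·A²] / [s] = kg⁻¹·m⁻²·s³·A²
  C. [s] · [kg⁻¹·m⁻²·s³·A²] = kg⁻¹·m⁻²·s⁴·A²
  D. Ω⁻¹ = (V·A⁻¹)⁻¹ = kg⁻¹·m⁻²·s³·A²
  E. A·V⁻¹ = A·(J·C⁻¹)⁻¹ = kg⁻¹·m⁻²·s³·A²
All reduce to kg⁻¹·m⁻²·s³·A² except C., which is kg⁻¹·m⁻²·s⁴·A².

C.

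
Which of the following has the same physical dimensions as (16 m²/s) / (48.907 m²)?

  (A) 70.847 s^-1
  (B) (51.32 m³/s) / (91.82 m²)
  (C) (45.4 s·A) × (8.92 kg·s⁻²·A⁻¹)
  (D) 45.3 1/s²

Reference: [m²·s⁻¹] / [m²] = s⁻¹.
Each option:
  (A) s⁻¹  ← same
  (B) [m³·s⁻¹] / [m²] = m·s⁻¹
  (C) [s·A] · [kg·s⁻²·A⁻¹] = kg·s⁻¹
  (D) s⁻²
Only (A) matches s⁻¹.

(A)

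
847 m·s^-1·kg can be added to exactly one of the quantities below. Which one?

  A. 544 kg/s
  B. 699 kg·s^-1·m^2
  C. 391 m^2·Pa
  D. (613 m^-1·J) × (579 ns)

Reference: kg·m·s⁻¹.
Each option:
  A. kg·s⁻¹
  B. kg·m²·s⁻¹
  C. Pa·m² = N·m⁻²·m² = kg·m·s⁻²
  D. [kg·m·s⁻²] · [s] = kg·m·s⁻¹  ← same
Only D. matches kg·m·s⁻¹.

D.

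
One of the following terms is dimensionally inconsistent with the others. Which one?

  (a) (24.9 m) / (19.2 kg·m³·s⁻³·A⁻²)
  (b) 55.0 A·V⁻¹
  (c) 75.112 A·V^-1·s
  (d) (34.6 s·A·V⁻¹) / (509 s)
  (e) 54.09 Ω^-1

Expand each in SI base units:
  (a) [m] / [kg·m³·s⁻³·A⁻²] = kg⁻¹·m⁻²·s³·A²
  (b) A·V⁻¹ = A·(J·C⁻¹)⁻¹ = kg⁻¹·m⁻²·s³·A²
  (c) A·s·V⁻¹ = A·s·(J·C⁻¹)⁻¹ = kg⁻¹·m⁻²·s⁴·A²
  (d) [kg⁻¹·m⁻²·s⁴·A²] / [s] = kg⁻¹·m⁻²·s³·A²
  (e) Ω⁻¹ = (V·A⁻¹)⁻¹ = kg⁻¹·m⁻²·s³·A²
All reduce to kg⁻¹·m⁻²·s³·A² except (c), which is kg⁻¹·m⁻²·s⁴·A².

(c)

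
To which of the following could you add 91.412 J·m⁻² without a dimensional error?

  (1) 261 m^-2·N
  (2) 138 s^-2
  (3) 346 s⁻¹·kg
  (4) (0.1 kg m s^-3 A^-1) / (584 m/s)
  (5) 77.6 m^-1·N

(5)

Reference: J·m⁻² = N·m·m⁻² = kg·s⁻².
Each option:
  (1) N·m⁻² = kg·m·s⁻²·m⁻² = kg·m⁻¹·s⁻²
  (2) s⁻²
  (3) kg·s⁻¹
  (4) [kg·m·s⁻³·A⁻¹] / [m·s⁻¹] = kg·s⁻²·A⁻¹
  (5) N·m⁻¹ = kg·m·s⁻²·m⁻¹ = kg·s⁻²  ← same
Only (5) matches kg·s⁻².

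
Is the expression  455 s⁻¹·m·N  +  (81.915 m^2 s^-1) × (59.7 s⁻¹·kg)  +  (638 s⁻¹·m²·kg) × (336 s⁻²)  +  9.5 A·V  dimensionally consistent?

No

Reduce each to base SI dimensions:
  455 s⁻¹·m·N:  N·m·s⁻¹ = kg·m·s⁻²·m·s⁻¹ = kg·m²·s⁻³
  (81.915 m^2 s^-1) × (59.7 s⁻¹·kg):  [m²·s⁻¹] · [kg·s⁻¹] = kg·m²·s⁻²
  (638 s⁻¹·m²·kg) × (336 s⁻²):  [kg·m²·s⁻¹] · [s⁻²] = kg·m²·s⁻³
  9.5 A·V:  V·A = J·C⁻¹·A = kg·m²·s⁻³
The terms do not share a single dimension (kg·m²·s⁻² vs kg·m²·s⁻³).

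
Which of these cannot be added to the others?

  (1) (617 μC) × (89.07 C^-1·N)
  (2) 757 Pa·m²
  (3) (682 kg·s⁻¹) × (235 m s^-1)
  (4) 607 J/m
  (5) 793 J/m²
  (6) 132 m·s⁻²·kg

In SI base units:
  (1) [s·A] · [kg·m·s⁻³·A⁻¹] = kg·m·s⁻²
  (2) Pa·m² = N·m⁻²·m² = kg·m·s⁻²
  (3) [kg·s⁻¹] · [m·s⁻¹] = kg·m·s⁻²
  (4) J·m⁻¹ = N·m·m⁻¹ = kg·m·s⁻²
  (5) J·m⁻² = N·m·m⁻² = kg·s⁻²
  (6) kg·m·s⁻²
All reduce to kg·m·s⁻² except (5), which is kg·s⁻².

(5)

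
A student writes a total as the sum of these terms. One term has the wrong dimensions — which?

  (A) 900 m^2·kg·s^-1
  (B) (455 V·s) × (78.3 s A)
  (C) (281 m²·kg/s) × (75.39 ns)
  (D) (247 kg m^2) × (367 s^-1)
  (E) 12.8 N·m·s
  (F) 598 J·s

In SI base units:
  (A) kg·m²·s⁻¹
  (B) [kg·m²·s⁻²·A⁻¹] · [s·A] = kg·m²·s⁻¹
  (C) [kg·m²·s⁻¹] · [s] = kg·m²
  (D) [kg·m²] · [s⁻¹] = kg·m²·s⁻¹
  (E) N·m·s = kg·m·s⁻²·m·s = kg·m²·s⁻¹
  (F) J·s = N·m·s = kg·m²·s⁻¹
All reduce to kg·m²·s⁻¹ except (C), which is kg·m².

(C)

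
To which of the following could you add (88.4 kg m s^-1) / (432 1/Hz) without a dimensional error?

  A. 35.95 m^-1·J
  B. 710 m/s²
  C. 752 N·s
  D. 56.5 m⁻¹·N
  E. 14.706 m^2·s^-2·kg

Reference: [kg·m·s⁻¹] / [s] = kg·m·s⁻².
Each option:
  A. J·m⁻¹ = N·m·m⁻¹ = kg·m·s⁻²  ← same
  B. m·s⁻²
  C. N·s = kg·m·s⁻²·s = kg·m·s⁻¹
  D. N·m⁻¹ = kg·m·s⁻²·m⁻¹ = kg·s⁻²
  E. kg·m²·s⁻²
Only A. matches kg·m·s⁻².

A.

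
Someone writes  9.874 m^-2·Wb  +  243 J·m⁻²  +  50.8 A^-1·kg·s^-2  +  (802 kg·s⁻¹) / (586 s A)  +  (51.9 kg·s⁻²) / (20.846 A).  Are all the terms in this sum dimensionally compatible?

Dimensions:
  9.874 m^-2·Wb:  Wb·m⁻² = V·s·m⁻² = kg·s⁻²·A⁻¹
  243 J·m⁻²:  J·m⁻² = N·m·m⁻² = kg·s⁻²
  50.8 A^-1·kg·s^-2:  kg·s⁻²·A⁻¹
  (802 kg·s⁻¹) / (586 s A):  [kg·s⁻¹] / [s·A] = kg·s⁻²·A⁻¹
  (51.9 kg·s⁻²) / (20.846 A):  [kg·s⁻²] / [A] = kg·s⁻²·A⁻¹
The terms do not share a single dimension (kg·s⁻² vs kg·s⁻²·A⁻¹).

No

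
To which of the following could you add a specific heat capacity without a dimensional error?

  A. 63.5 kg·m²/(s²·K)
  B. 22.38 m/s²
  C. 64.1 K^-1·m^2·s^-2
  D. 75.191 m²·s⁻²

C.

Reference: [specific heat capacity] = m²·s⁻²·K⁻¹.
Each option:
  A. kg·m²·s⁻²·K⁻¹
  B. m·s⁻²
  C. m²·s⁻²·K⁻¹  ← same
  D. m²·s⁻²
Only C. matches m²·s⁻²·K⁻¹.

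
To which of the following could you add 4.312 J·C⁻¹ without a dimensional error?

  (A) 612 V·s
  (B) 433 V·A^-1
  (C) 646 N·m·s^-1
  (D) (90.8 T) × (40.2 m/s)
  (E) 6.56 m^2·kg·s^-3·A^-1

Reference: J·C⁻¹ = N·m·(s·A)⁻¹ = kg·m²·s⁻³·A⁻¹.
Each option:
  (A) V·s = J·C⁻¹·s = kg·m²·s⁻²·A⁻¹
  (B) V·A⁻¹ = J·C⁻¹·A⁻¹ = kg·m²·s⁻³·A⁻²
  (C) N·m·s⁻¹ = kg·m·s⁻²·m·s⁻¹ = kg·m²·s⁻³
  (D) [kg·s⁻²·A⁻¹] · [m·s⁻¹] = kg·m·s⁻³·A⁻¹
  (E) kg·m²·s⁻³·A⁻¹  ← same
Only (E) matches kg·m²·s⁻³·A⁻¹.

(E)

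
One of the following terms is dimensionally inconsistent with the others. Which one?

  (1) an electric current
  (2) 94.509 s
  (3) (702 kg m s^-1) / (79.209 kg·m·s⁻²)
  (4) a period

Reduce each to base SI dimensions:
  (1) [electric current] = A
  (2) s
  (3) [kg·m·s⁻¹] / [kg·m·s⁻²] = s
  (4) [period] = s
All reduce to s except (1), which is A.

(1)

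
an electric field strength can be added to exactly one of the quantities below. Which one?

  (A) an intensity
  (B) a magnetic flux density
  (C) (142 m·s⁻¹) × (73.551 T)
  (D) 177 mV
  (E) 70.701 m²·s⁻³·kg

Reference: [electric field strength] = kg·m·s⁻³·A⁻¹.
Each option:
  (A) [intensity] = kg·s⁻³
  (B) [magnetic flux density] = kg·s⁻²·A⁻¹
  (C) [m·s⁻¹] · [kg·s⁻²·A⁻¹] = kg·m·s⁻³·A⁻¹  ← same
  (D) V = J·C⁻¹ = kg·m²·s⁻³·A⁻¹
  (E) kg·m²·s⁻³
Only (C) matches kg·m·s⁻³·A⁻¹.

(C)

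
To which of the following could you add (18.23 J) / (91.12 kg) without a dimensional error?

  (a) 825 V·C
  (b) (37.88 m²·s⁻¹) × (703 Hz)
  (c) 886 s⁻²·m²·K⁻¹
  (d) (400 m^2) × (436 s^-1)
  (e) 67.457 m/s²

(b)

Reference: [kg·m²·s⁻²] / [kg] = m²·s⁻².
Each option:
  (a) C·V = s·A·J·C⁻¹ = kg·m²·s⁻²
  (b) [m²·s⁻¹] · [s⁻¹] = m²·s⁻²  ← same
  (c) m²·s⁻²·K⁻¹
  (d) [m²] · [s⁻¹] = m²·s⁻¹
  (e) m·s⁻²
Only (b) matches m²·s⁻².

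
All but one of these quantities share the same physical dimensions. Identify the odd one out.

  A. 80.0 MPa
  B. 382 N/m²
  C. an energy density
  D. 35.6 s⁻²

In SI base units:
  A. Pa = N·m⁻² = kg·m⁻¹·s⁻²
  B. N·m⁻² = kg·m·s⁻²·m⁻² = kg·m⁻¹·s⁻²
  C. [energy density] = kg·m⁻¹·s⁻²
  D. s⁻²
All reduce to kg·m⁻¹·s⁻² except D., which is s⁻².

D.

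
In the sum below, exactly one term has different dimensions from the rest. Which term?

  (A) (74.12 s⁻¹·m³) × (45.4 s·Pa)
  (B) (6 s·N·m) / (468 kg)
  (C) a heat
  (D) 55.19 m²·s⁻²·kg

(B)

Dimensions:
  (A) [m³·s⁻¹] · [kg·m⁻¹·s⁻¹] = kg·m²·s⁻²
  (B) [kg·m²·s⁻¹] / [kg] = m²·s⁻¹
  (C) [heat] = kg·m²·s⁻²
  (D) kg·m²·s⁻²
All reduce to kg·m²·s⁻² except (B), which is m²·s⁻¹.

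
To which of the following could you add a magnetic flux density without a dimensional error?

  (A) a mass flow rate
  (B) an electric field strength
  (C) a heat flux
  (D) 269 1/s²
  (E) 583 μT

(E)

Reference: [magnetic flux density] = kg·s⁻²·A⁻¹.
Each option:
  (A) [mass flow rate] = kg·s⁻¹
  (B) [electric field strength] = kg·m·s⁻³·A⁻¹
  (C) [heat flux] = kg·s⁻³
  (D) s⁻²
  (E) T = Wb·m⁻² = kg·s⁻²·A⁻¹  ← same
Only (E) matches kg·s⁻²·A⁻¹.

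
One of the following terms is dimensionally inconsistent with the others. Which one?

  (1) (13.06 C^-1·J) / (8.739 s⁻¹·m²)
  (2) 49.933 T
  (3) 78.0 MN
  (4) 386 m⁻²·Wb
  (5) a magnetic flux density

(3)

Expand each in SI base units:
  (1) [kg·m²·s⁻³·A⁻¹] / [m²·s⁻¹] = kg·s⁻²·A⁻¹
  (2) T = Wb·m⁻² = kg·s⁻²·A⁻¹
  (3) N = kg·m·s⁻²
  (4) Wb·m⁻² = V·s·m⁻² = kg·s⁻²·A⁻¹
  (5) [magnetic flux density] = kg·s⁻²·A⁻¹
All reduce to kg·s⁻²·A⁻¹ except (3), which is kg·m·s⁻².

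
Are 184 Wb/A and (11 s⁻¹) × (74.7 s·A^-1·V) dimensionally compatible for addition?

Work out the base dimensions of each:
  184 Wb/A:  Wb·A⁻¹ = V·s·A⁻¹ = kg·m²·s⁻²·A⁻²
  (11 s⁻¹) × (74.7 s·A^-1·V):  [s⁻¹] · [kg·m²·s⁻²·A⁻²] = kg·m²·s⁻³·A⁻²
kg·m²·s⁻²·A⁻² ≠ kg·m²·s⁻³·A⁻², so they cannot be added.

No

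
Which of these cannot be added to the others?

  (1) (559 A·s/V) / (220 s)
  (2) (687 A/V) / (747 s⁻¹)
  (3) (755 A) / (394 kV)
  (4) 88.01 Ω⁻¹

Work out the base dimensions of each:
  (1) [kg⁻¹·m⁻²·s⁴·A²] / [s] = kg⁻¹·m⁻²·s³·A²
  (2) [kg⁻¹·m⁻²·s³·A²] / [s⁻¹] = kg⁻¹·m⁻²·s⁴·A²
  (3) [A] / [kg·m²·s⁻³·A⁻¹] = kg⁻¹·m⁻²·s³·A²
  (4) Ω⁻¹ = (V·A⁻¹)⁻¹ = kg⁻¹·m⁻²·s³·A²
All reduce to kg⁻¹·m⁻²·s³·A² except (2), which is kg⁻¹·m⁻²·s⁴·A².

(2)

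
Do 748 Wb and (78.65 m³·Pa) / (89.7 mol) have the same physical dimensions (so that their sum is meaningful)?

Work out the base dimensions of each:
  748 Wb:  Wb = V·s = kg·m²·s⁻²·A⁻¹
  (78.65 m³·Pa) / (89.7 mol):  [kg·m²·s⁻²] / [mol] = kg·m²·s⁻²·mol⁻¹
kg·m²·s⁻²·A⁻¹ ≠ kg·m²·s⁻²·mol⁻¹, so they cannot be added.

No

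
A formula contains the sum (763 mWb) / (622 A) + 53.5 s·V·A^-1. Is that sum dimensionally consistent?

Yes

Dimensions:
  (763 mWb) / (622 A):  [kg·m²·s⁻²·A⁻¹] / [A] = kg·m²·s⁻²·A⁻²
  53.5 s·V·A^-1:  V·s·A⁻¹ = J·C⁻¹·s·A⁻¹ = kg·m²·s⁻²·A⁻²
Both are kg·m²·s⁻²·A⁻², so they have the same dimensions and can be added.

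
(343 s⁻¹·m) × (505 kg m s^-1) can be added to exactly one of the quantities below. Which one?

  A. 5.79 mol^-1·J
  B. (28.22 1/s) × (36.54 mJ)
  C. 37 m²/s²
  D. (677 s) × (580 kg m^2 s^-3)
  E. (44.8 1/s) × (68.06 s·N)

D.

Reference: [m·s⁻¹] · [kg·m·s⁻¹] = kg·m²·s⁻².
Each option:
  A. J·mol⁻¹ = N·m·mol⁻¹ = kg·m²·s⁻²·mol⁻¹
  B. [s⁻¹] · [kg·m²·s⁻²] = kg·m²·s⁻³
  C. m²·s⁻²
  D. [s] · [kg·m²·s⁻³] = kg·m²·s⁻²  ← same
  E. [s⁻¹] · [kg·m·s⁻¹] = kg·m·s⁻²
Only D. matches kg·m²·s⁻².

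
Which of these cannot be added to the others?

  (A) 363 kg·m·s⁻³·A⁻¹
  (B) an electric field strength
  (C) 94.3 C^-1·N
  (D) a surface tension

Work out the base dimensions of each:
  (A) kg·m·s⁻³·A⁻¹
  (B) [electric field strength] = kg·m·s⁻³·A⁻¹
  (C) N·C⁻¹ = kg·m·s⁻²·(s·A)⁻¹ = kg·m·s⁻³·A⁻¹
  (D) [surface tension] = kg·s⁻²
All reduce to kg·m·s⁻³·A⁻¹ except (D), which is kg·s⁻².

(D)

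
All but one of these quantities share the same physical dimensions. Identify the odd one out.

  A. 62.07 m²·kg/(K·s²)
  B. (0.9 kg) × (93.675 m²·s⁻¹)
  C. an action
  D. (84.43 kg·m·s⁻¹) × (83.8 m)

Dimensions:
  A. kg·m²·s⁻²·K⁻¹
  B. [kg] · [m²·s⁻¹] = kg·m²·s⁻¹
  C. [action] = kg·m²·s⁻¹
  D. [kg·m·s⁻¹] · [m] = kg·m²·s⁻¹
All reduce to kg·m²·s⁻¹ except A., which is kg·m²·s⁻²·K⁻¹.

A.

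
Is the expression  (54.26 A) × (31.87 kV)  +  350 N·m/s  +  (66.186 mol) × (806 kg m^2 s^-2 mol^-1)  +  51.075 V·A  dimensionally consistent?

In SI base units:
  (54.26 A) × (31.87 kV):  [A] · [kg·m²·s⁻³·A⁻¹] = kg·m²·s⁻³
  350 N·m/s:  N·m·s⁻¹ = kg·m·s⁻²·m·s⁻¹ = kg·m²·s⁻³
  (66.186 mol) × (806 kg m^2 s^-2 mol^-1):  [mol] · [kg·m²·s⁻²·mol⁻¹] = kg·m²·s⁻²
  51.075 V·A:  V·A = J·C⁻¹·A = kg·m²·s⁻³
The terms do not share a single dimension (kg·m²·s⁻² vs kg·m²·s⁻³).

No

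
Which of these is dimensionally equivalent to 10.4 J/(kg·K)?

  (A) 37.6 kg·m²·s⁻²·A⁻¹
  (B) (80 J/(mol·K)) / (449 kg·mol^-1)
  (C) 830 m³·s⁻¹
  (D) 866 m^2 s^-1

(B)

Reference: J·kg⁻¹·K⁻¹ = N·m·kg⁻¹·K⁻¹ = m²·s⁻²·K⁻¹.
Each option:
  (A) kg·m²·s⁻²·A⁻¹
  (B) [kg·m²·s⁻²·K⁻¹·mol⁻¹] / [kg·mol⁻¹] = m²·s⁻²·K⁻¹  ← same
  (C) m³·s⁻¹
  (D) m²·s⁻¹
Only (B) matches m²·s⁻²·K⁻¹.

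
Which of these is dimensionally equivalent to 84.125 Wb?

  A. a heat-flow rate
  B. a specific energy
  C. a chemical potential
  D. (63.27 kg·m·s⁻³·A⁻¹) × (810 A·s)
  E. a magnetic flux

Reference: Wb = V·s = kg·m²·s⁻²·A⁻¹.
Each option:
  A. [heat-flow rate] = kg·m²·s⁻³
  B. [specific energy] = m²·s⁻²
  C. [chemical potential] = kg·m²·s⁻²·mol⁻¹
  D. [kg·m·s⁻³·A⁻¹] · [s·A] = kg·m·s⁻²
  E. [magnetic flux] = kg·m²·s⁻²·A⁻¹  ← same
Only E. matches kg·m²·s⁻²·A⁻¹.

E.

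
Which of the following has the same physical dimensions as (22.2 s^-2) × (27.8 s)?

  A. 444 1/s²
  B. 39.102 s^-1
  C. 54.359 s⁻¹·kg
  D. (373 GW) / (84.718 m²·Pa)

B.

Reference: [s⁻²] · [s] = s⁻¹.
Each option:
  A. s⁻²
  B. s⁻¹  ← same
  C. kg·s⁻¹
  D. [kg·m²·s⁻³] / [kg·m·s⁻²] = m·s⁻¹
Only B. matches s⁻¹.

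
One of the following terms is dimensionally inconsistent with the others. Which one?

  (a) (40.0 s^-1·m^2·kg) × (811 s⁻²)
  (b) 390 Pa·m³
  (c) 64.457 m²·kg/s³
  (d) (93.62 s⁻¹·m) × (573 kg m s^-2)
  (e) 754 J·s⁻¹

Dimensions:
  (a) [kg·m²·s⁻¹] · [s⁻²] = kg·m²·s⁻³
  (b) Pa·m³ = N·m⁻²·m³ = kg·m²·s⁻²
  (c) kg·m²·s⁻³
  (d) [m·s⁻¹] · [kg·m·s⁻²] = kg·m²·s⁻³
  (e) J·s⁻¹ = N·m·s⁻¹ = kg·m²·s⁻³
All reduce to kg·m²·s⁻³ except (b), which is kg·m²·s⁻².

(b)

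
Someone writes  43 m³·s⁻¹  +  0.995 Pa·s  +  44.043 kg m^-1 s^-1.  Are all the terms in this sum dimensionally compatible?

No

Reduce each to base SI dimensions:
  43 m³·s⁻¹:  m³·s⁻¹
  0.995 Pa·s:  Pa·s = N·m⁻²·s = kg·m⁻¹·s⁻¹
  44.043 kg m^-1 s^-1:  kg·m⁻¹·s⁻¹
The terms do not share a single dimension (kg·m⁻¹·s⁻¹ vs m³·s⁻¹).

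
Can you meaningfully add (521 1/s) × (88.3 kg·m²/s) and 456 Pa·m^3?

Yes

Dimensions:
  (521 1/s) × (88.3 kg·m²/s):  [s⁻¹] · [kg·m²·s⁻¹] = kg·m²·s⁻²
  456 Pa·m^3:  Pa·m³ = N·m⁻²·m³ = kg·m²·s⁻²
Both are kg·m²·s⁻², so they have the same dimensions and can be added.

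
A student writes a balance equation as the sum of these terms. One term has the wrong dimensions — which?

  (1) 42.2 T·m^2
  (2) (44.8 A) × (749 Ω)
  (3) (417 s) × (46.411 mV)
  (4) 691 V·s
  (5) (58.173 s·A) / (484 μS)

In SI base units:
  (1) T·m² = Wb·m⁻²·m² = kg·m²·s⁻²·A⁻¹
  (2) [A] · [kg·m²·s⁻³·A⁻²] = kg·m²·s⁻³·A⁻¹
  (3) [s] · [kg·m²·s⁻³·A⁻¹] = kg·m²·s⁻²·A⁻¹
  (4) V·s = J·C⁻¹·s = kg·m²·s⁻²·A⁻¹
  (5) [s·A] / [kg⁻¹·m⁻²·s³·A²] = kg·m²·s⁻²·A⁻¹
All reduce to kg·m²·s⁻²·A⁻¹ except (2), which is kg·m²·s⁻³·A⁻¹.

(2)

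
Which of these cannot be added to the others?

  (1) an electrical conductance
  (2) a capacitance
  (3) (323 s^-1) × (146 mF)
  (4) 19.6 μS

(2)

Reduce each to base SI dimensions:
  (1) [electrical conductance] = kg⁻¹·m⁻²·s³·A²
  (2) [capacitance] = kg⁻¹·m⁻²·s⁴·A²
  (3) [s⁻¹] · [kg⁻¹·m⁻²·s⁴·A²] = kg⁻¹·m⁻²·s³·A²
  (4) S = Ω⁻¹ = kg⁻¹·m⁻²·s³·A²
All reduce to kg⁻¹·m⁻²·s³·A² except (2), which is kg⁻¹·m⁻²·s⁴·A².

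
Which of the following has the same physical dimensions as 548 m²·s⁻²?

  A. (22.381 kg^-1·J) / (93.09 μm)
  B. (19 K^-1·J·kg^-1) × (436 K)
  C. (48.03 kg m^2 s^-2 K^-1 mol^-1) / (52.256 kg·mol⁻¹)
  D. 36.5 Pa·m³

B.

Reference: m²·s⁻².
Each option:
  A. [m²·s⁻²] / [m] = m·s⁻²
  B. [m²·s⁻²·K⁻¹] · [K] = m²·s⁻²  ← same
  C. [kg·m²·s⁻²·K⁻¹·mol⁻¹] / [kg·mol⁻¹] = m²·s⁻²·K⁻¹
  D. Pa·m³ = N·m⁻²·m³ = kg·m²·s⁻²
Only B. matches m²·s⁻².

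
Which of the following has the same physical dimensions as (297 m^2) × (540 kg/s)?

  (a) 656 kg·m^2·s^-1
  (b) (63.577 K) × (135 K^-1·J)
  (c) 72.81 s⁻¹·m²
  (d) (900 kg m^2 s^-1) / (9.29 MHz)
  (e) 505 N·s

(a)

Reference: [m²] · [kg·s⁻¹] = kg·m²·s⁻¹.
Each option:
  (a) kg·m²·s⁻¹  ← same
  (b) [K] · [kg·m²·s⁻²·K⁻¹] = kg·m²·s⁻²
  (c) m²·s⁻¹
  (d) [kg·m²·s⁻¹] / [s⁻¹] = kg·m²
  (e) N·s = kg·m·s⁻²·s = kg·m·s⁻¹
Only (a) matches kg·m²·s⁻¹.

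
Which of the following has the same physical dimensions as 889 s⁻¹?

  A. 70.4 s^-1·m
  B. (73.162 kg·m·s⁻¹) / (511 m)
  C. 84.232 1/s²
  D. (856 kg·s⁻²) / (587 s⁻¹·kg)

Reference: s⁻¹.
Each option:
  A. m·s⁻¹
  B. [kg·m·s⁻¹] / [m] = kg·s⁻¹
  C. s⁻²
  D. [kg·s⁻²] / [kg·s⁻¹] = s⁻¹  ← same
Only D. matches s⁻¹.

D.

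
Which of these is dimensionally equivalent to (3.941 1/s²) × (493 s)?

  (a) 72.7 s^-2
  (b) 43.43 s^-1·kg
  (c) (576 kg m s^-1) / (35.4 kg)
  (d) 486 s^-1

Reference: [s⁻²] · [s] = s⁻¹.
Each option:
  (a) s⁻²
  (b) kg·s⁻¹
  (c) [kg·m·s⁻¹] / [kg] = m·s⁻¹
  (d) s⁻¹  ← same
Only (d) matches s⁻¹.

(d)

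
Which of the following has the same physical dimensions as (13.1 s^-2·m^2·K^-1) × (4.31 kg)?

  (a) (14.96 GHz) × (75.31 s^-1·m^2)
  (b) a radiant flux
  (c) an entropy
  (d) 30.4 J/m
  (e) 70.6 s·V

(c)

Reference: [m²·s⁻²·K⁻¹] · [kg] = kg·m²·s⁻²·K⁻¹.
Each option:
  (a) [s⁻¹] · [m²·s⁻¹] = m²·s⁻²
  (b) [radiant flux] = kg·m²·s⁻³
  (c) [entropy] = kg·m²·s⁻²·K⁻¹  ← same
  (d) J·m⁻¹ = N·m·m⁻¹ = kg·m·s⁻²
  (e) V·s = J·C⁻¹·s = kg·m²·s⁻²·A⁻¹
Only (c) matches kg·m²·s⁻²·K⁻¹.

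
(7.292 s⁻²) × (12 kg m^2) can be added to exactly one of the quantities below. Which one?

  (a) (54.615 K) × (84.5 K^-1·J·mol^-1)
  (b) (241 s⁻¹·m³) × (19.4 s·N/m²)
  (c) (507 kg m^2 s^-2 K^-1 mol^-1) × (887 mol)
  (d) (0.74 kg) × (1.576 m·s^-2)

(b)

Reference: [s⁻²] · [kg·m²] = kg·m²·s⁻².
Each option:
  (a) [K] · [kg·m²·s⁻²·K⁻¹·mol⁻¹] = kg·m²·s⁻²·mol⁻¹
  (b) [m³·s⁻¹] · [kg·m⁻¹·s⁻¹] = kg·m²·s⁻²  ← same
  (c) [kg·m²·s⁻²·K⁻¹·mol⁻¹] · [mol] = kg·m²·s⁻²·K⁻¹
  (d) [kg] · [m·s⁻²] = kg·m·s⁻²
Only (b) matches kg·m²·s⁻².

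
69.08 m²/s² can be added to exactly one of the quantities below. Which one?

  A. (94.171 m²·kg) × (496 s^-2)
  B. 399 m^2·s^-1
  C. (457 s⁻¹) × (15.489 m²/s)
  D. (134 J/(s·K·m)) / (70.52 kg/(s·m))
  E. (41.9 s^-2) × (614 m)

Reference: m²·s⁻².
Each option:
  A. [kg·m²] · [s⁻²] = kg·m²·s⁻²
  B. m²·s⁻¹
  C. [s⁻¹] · [m²·s⁻¹] = m²·s⁻²  ← same
  D. [kg·m·s⁻³·K⁻¹] / [kg·m⁻¹·s⁻¹] = m²·s⁻²·K⁻¹
  E. [s⁻²] · [m] = m·s⁻²
Only C. matches m²·s⁻².

C.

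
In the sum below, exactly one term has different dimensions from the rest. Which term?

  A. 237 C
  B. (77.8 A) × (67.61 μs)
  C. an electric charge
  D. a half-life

Reduce each to base SI dimensions:
  A. C = s·A
  B. [A] · [s] = s·A
  C. [electric charge] = s·A
  D. [half-life] = s
All reduce to s·A except D., which is s.

D.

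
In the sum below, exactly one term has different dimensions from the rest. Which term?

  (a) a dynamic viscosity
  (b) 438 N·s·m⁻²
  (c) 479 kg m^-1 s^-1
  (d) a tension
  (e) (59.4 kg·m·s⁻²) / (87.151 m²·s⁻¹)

(d)

Expand each in SI base units:
  (a) [dynamic viscosity] = kg·m⁻¹·s⁻¹
  (b) N·s·m⁻² = kg·m·s⁻²·s·m⁻² = kg·m⁻¹·s⁻¹
  (c) kg·m⁻¹·s⁻¹
  (d) [tension] = kg·m·s⁻²
  (e) [kg·m·s⁻²] / [m²·s⁻¹] = kg·m⁻¹·s⁻¹
All reduce to kg·m⁻¹·s⁻¹ except (d), which is kg·m·s⁻².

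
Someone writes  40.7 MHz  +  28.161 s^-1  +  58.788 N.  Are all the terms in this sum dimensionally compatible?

No

Expand each in SI base units:
  40.7 MHz:  Hz = s⁻¹
  28.161 s^-1:  s⁻¹
  58.788 N:  N = kg·m·s⁻²
The terms do not share a single dimension (kg·m·s⁻² vs s⁻¹).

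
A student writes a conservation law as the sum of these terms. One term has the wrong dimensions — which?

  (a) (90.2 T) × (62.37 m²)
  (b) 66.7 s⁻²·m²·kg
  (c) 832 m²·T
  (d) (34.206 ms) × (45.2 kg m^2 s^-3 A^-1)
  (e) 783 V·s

Reduce each to base SI dimensions:
  (a) [kg·s⁻²·A⁻¹] · [m²] = kg·m²·s⁻²·A⁻¹
  (b) kg·m²·s⁻²
  (c) T·m² = Wb·m⁻²·m² = kg·m²·s⁻²·A⁻¹
  (d) [s] · [kg·m²·s⁻³·A⁻¹] = kg·m²·s⁻²·A⁻¹
  (e) V·s = J·C⁻¹·s = kg·m²·s⁻²·A⁻¹
All reduce to kg·m²·s⁻²·A⁻¹ except (b), which is kg·m²·s⁻².

(b)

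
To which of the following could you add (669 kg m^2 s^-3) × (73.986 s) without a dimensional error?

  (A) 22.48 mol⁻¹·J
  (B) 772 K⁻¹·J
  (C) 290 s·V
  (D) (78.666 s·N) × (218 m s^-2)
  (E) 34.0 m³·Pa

Reference: [kg·m²·s⁻³] · [s] = kg·m²·s⁻².
Each option:
  (A) J·mol⁻¹ = N·m·mol⁻¹ = kg·m²·s⁻²·mol⁻¹
  (B) J·K⁻¹ = N·m·K⁻¹ = kg·m²·s⁻²·K⁻¹
  (C) V·s = J·C⁻¹·s = kg·m²·s⁻²·A⁻¹
  (D) [kg·m·s⁻¹] · [m·s⁻²] = kg·m²·s⁻³
  (E) Pa·m³ = N·m⁻²·m³ = kg·m²·s⁻²  ← same
Only (E) matches kg·m²·s⁻².

(E)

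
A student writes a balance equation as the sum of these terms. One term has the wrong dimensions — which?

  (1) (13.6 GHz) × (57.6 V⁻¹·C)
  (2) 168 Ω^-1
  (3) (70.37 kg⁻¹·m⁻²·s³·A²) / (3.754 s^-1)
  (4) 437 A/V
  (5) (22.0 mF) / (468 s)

(3)

Work out the base dimensions of each:
  (1) [s⁻¹] · [kg⁻¹·m⁻²·s⁴·A²] = kg⁻¹·m⁻²·s³·A²
  (2) Ω⁻¹ = (V·A⁻¹)⁻¹ = kg⁻¹·m⁻²·s³·A²
  (3) [kg⁻¹·m⁻²·s³·A²] / [s⁻¹] = kg⁻¹·m⁻²·s⁴·A²
  (4) A·V⁻¹ = A·(J·C⁻¹)⁻¹ = kg⁻¹·m⁻²·s³·A²
  (5) [kg⁻¹·m⁻²·s⁴·A²] / [s] = kg⁻¹·m⁻²·s³·A²
All reduce to kg⁻¹·m⁻²·s³·A² except (3), which is kg⁻¹·m⁻²·s⁴·A².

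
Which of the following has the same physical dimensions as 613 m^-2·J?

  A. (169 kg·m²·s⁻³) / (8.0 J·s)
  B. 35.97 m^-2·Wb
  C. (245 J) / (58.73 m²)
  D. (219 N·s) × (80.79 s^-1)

Reference: J·m⁻² = N·m·m⁻² = kg·s⁻².
Each option:
  A. [kg·m²·s⁻³] / [kg·m²·s⁻¹] = s⁻²
  B. Wb·m⁻² = V·s·m⁻² = kg·s⁻²·A⁻¹
  C. [kg·m²·s⁻²] / [m²] = kg·s⁻²  ← same
  D. [kg·m·s⁻¹] · [s⁻¹] = kg·m·s⁻²
Only C. matches kg·s⁻².

C.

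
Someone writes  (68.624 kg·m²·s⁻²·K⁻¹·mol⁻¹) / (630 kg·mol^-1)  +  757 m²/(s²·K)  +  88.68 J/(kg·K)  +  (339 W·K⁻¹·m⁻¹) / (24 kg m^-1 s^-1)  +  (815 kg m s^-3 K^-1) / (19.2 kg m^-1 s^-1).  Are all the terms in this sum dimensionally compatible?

Yes

Expand each in SI base units:
  (68.624 kg·m²·s⁻²·K⁻¹·mol⁻¹) / (630 kg·mol^-1):  [kg·m²·s⁻²·K⁻¹·mol⁻¹] / [kg·mol⁻¹] = m²·s⁻²·K⁻¹
  757 m²/(s²·K):  m²·s⁻²·K⁻¹
  88.68 J/(kg·K):  J·kg⁻¹·K⁻¹ = N·m·kg⁻¹·K⁻¹ = m²·s⁻²·K⁻¹
  (339 W·K⁻¹·m⁻¹) / (24 kg m^-1 s^-1):  [kg·m·s⁻³·K⁻¹] / [kg·m⁻¹·s⁻¹] = m²·s⁻²·K⁻¹
  (815 kg m s^-3 K^-1) / (19.2 kg m^-1 s^-1):  [kg·m·s⁻³·K⁻¹] / [kg·m⁻¹·s⁻¹] = m²·s⁻²·K⁻¹
Every term reduces to m²·s⁻²·K⁻¹.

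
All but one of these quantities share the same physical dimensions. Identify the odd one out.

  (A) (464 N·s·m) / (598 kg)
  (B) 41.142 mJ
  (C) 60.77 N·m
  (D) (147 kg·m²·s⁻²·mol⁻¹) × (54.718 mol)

Dimensions:
  (A) [kg·m²·s⁻¹] / [kg] = m²·s⁻¹
  (B) J = N·m = kg·m²·s⁻²
  (C) N·m = kg·m·s⁻²·m = kg·m²·s⁻²
  (D) [kg·m²·s⁻²·mol⁻¹] · [mol] = kg·m²·s⁻²
All reduce to kg·m²·s⁻² except (A), which is m²·s⁻¹.

(A)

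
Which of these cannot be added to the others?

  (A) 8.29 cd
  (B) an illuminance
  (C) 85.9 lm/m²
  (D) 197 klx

(A)

Reduce each to base SI dimensions:
  (A) cd
  (B) [illuminance] = m⁻²·cd
  (C) lm·m⁻² = cd·m⁻² = m⁻²·cd
  (D) lx = lm·m⁻² = m⁻²·cd
All reduce to m⁻²·cd except (A), which is cd.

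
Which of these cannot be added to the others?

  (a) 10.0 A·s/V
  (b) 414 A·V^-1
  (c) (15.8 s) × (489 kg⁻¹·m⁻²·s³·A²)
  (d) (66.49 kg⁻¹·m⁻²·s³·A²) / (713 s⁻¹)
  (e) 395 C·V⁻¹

(b)

Reduce each to base SI dimensions:
  (a) A·s·V⁻¹ = A·s·(J·C⁻¹)⁻¹ = kg⁻¹·m⁻²·s⁴·A²
  (b) A·V⁻¹ = A·(J·C⁻¹)⁻¹ = kg⁻¹·m⁻²·s³·A²
  (c) [s] · [kg⁻¹·m⁻²·s³·A²] = kg⁻¹·m⁻²·s⁴·A²
  (d) [kg⁻¹·m⁻²·s³·A²] / [s⁻¹] = kg⁻¹·m⁻²·s⁴·A²
  (e) C·V⁻¹ = s·A·(J·C⁻¹)⁻¹ = kg⁻¹·m⁻²·s⁴·A²
All reduce to kg⁻¹·m⁻²·s⁴·A² except (b), which is kg⁻¹·m⁻²·s³·A².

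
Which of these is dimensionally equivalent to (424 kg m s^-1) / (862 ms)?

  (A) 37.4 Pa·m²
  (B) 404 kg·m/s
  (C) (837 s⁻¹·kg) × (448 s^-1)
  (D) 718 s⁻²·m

(A)

Reference: [kg·m·s⁻¹] / [s] = kg·m·s⁻².
Each option:
  (A) Pa·m² = N·m⁻²·m² = kg·m·s⁻²  ← same
  (B) kg·m·s⁻¹
  (C) [kg·s⁻¹] · [s⁻¹] = kg·s⁻²
  (D) m·s⁻²
Only (A) matches kg·m·s⁻².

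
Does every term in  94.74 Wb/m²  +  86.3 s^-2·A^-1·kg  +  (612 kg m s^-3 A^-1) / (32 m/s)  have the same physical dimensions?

Yes

Dimensions:
  94.74 Wb/m²:  Wb·m⁻² = V·s·m⁻² = kg·s⁻²·A⁻¹
  86.3 s^-2·A^-1·kg:  kg·s⁻²·A⁻¹
  (612 kg m s^-3 A^-1) / (32 m/s):  [kg·m·s⁻³·A⁻¹] / [m·s⁻¹] = kg·s⁻²·A⁻¹
Every term reduces to kg·s⁻²·A⁻¹.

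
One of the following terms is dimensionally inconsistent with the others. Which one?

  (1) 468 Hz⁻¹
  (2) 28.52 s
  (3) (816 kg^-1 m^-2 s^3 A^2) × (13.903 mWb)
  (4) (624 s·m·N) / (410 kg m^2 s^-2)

Reduce each to base SI dimensions:
  (1) Hz⁻¹ = (s⁻¹)⁻¹ = s
  (2) s
  (3) [kg⁻¹·m⁻²·s³·A²] · [kg·m²·s⁻²·A⁻¹] = s·A
  (4) [kg·m²·s⁻¹] / [kg·m²·s⁻²] = s
All reduce to s except (3), which is s·A.

(3)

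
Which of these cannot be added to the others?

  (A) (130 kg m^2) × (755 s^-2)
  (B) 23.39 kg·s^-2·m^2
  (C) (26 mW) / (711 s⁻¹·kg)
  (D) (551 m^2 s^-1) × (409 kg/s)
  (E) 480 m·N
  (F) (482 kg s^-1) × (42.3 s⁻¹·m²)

Expand each in SI base units:
  (A) [kg·m²] · [s⁻²] = kg·m²·s⁻²
  (B) kg·m²·s⁻²
  (C) [kg·m²·s⁻³] / [kg·s⁻¹] = m²·s⁻²
  (D) [m²·s⁻¹] · [kg·s⁻¹] = kg·m²·s⁻²
  (E) N·m = kg·m·s⁻²·m = kg·m²·s⁻²
  (F) [kg·s⁻¹] · [m²·s⁻¹] = kg·m²·s⁻²
All reduce to kg·m²·s⁻² except (C), which is m²·s⁻².

(C)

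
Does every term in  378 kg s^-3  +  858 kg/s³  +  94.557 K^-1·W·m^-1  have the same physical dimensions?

No

Work out the base dimensions of each:
  378 kg s^-3:  kg·s⁻³
  858 kg/s³:  kg·s⁻³
  94.557 K^-1·W·m^-1:  W·m⁻¹·K⁻¹ = J·s⁻¹·m⁻¹·K⁻¹ = kg·m·s⁻³·K⁻¹
The terms do not share a single dimension (kg·m·s⁻³·K⁻¹ vs kg·s⁻³).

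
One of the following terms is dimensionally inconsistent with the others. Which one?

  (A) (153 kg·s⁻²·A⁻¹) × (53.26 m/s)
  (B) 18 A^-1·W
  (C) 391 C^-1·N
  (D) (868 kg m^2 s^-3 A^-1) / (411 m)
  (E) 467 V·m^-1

Dimensions:
  (A) [kg·s⁻²·A⁻¹] · [m·s⁻¹] = kg·m·s⁻³·A⁻¹
  (B) W·A⁻¹ = J·s⁻¹·A⁻¹ = kg·m²·s⁻³·A⁻¹
  (C) N·C⁻¹ = kg·m·s⁻²·(s·A)⁻¹ = kg·m·s⁻³·A⁻¹
  (D) [kg·m²·s⁻³·A⁻¹] / [m] = kg·m·s⁻³·A⁻¹
  (E) V·m⁻¹ = J·C⁻¹·m⁻¹ = kg·m·s⁻³·A⁻¹
All reduce to kg·m·s⁻³·A⁻¹ except (B), which is kg·m²·s⁻³·A⁻¹.

(B)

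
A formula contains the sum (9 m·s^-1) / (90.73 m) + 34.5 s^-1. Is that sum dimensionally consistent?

Yes

Expand each in SI base units:
  (9 m·s^-1) / (90.73 m):  [m·s⁻¹] / [m] = s⁻¹
  34.5 s^-1:  s⁻¹
Both are s⁻¹, so they have the same dimensions and can be added.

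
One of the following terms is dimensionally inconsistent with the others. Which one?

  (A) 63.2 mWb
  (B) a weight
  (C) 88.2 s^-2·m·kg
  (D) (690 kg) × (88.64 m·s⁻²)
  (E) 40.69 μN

(A)

Work out the base dimensions of each:
  (A) Wb = V·s = kg·m²·s⁻²·A⁻¹
  (B) [weight] = kg·m·s⁻²
  (C) kg·m·s⁻²
  (D) [kg] · [m·s⁻²] = kg·m·s⁻²
  (E) N = kg·m·s⁻²
All reduce to kg·m·s⁻² except (A), which is kg·m²·s⁻²·A⁻¹.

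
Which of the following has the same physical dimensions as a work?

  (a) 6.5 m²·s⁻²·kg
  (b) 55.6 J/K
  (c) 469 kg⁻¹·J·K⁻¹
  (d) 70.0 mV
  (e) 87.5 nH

Reference: [work] = kg·m²·s⁻².
Each option:
  (a) kg·m²·s⁻²  ← same
  (b) J·K⁻¹ = N·m·K⁻¹ = kg·m²·s⁻²·K⁻¹
  (c) J·kg⁻¹·K⁻¹ = N·m·kg⁻¹·K⁻¹ = m²·s⁻²·K⁻¹
  (d) V = J·C⁻¹ = kg·m²·s⁻³·A⁻¹
  (e) H = V·s·A⁻¹ = kg·m²·s⁻²·A⁻²
Only (a) matches kg·m²·s⁻².

(a)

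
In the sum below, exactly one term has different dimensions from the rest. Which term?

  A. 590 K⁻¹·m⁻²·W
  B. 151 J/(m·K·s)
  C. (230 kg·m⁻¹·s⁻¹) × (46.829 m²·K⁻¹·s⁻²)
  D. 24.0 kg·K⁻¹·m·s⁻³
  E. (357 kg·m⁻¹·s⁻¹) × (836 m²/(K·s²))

A.

Reduce each to base SI dimensions:
  A. W·m⁻²·K⁻¹ = J·s⁻¹·m⁻²·K⁻¹ = kg·s⁻³·K⁻¹
  B. J·s⁻¹·m⁻¹·K⁻¹ = N·m·s⁻¹·m⁻¹·K⁻¹ = kg·m·s⁻³·K⁻¹
  C. [kg·m⁻¹·s⁻¹] · [m²·s⁻²·K⁻¹] = kg·m·s⁻³·K⁻¹
  D. kg·m·s⁻³·K⁻¹
  E. [kg·m⁻¹·s⁻¹] · [m²·s⁻²·K⁻¹] = kg·m·s⁻³·K⁻¹
All reduce to kg·m·s⁻³·K⁻¹ except A., which is kg·s⁻³·K⁻¹.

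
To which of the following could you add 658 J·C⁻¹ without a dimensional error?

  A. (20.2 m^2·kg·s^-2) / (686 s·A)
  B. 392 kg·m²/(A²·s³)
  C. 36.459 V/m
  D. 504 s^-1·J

Reference: J·C⁻¹ = N·m·(s·A)⁻¹ = kg·m²·s⁻³·A⁻¹.
Each option:
  A. [kg·m²·s⁻²] / [s·A] = kg·m²·s⁻³·A⁻¹  ← same
  B. kg·m²·s⁻³·A⁻²
  C. V·m⁻¹ = J·C⁻¹·m⁻¹ = kg·m·s⁻³·A⁻¹
  D. J·s⁻¹ = N·m·s⁻¹ = kg·m²·s⁻³
Only A. matches kg·m²·s⁻³·A⁻¹.

A.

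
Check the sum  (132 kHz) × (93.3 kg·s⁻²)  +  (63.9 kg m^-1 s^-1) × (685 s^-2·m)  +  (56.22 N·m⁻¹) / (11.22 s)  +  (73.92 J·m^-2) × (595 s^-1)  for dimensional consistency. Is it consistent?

In SI base units:
  (132 kHz) × (93.3 kg·s⁻²):  [s⁻¹] · [kg·s⁻²] = kg·s⁻³
  (63.9 kg m^-1 s^-1) × (685 s^-2·m):  [kg·m⁻¹·s⁻¹] · [m·s⁻²] = kg·s⁻³
  (56.22 N·m⁻¹) / (11.22 s):  [kg·s⁻²] / [s] = kg·s⁻³
  (73.92 J·m^-2) × (595 s^-1):  [kg·s⁻²] · [s⁻¹] = kg·s⁻³
Every term reduces to kg·s⁻³.

Yes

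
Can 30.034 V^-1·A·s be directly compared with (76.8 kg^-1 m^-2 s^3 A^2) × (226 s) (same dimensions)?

Yes

Dimensions:
  30.034 V^-1·A·s:  A·s·V⁻¹ = A·s·(J·C⁻¹)⁻¹ = kg⁻¹·m⁻²·s⁴·A²
  (76.8 kg^-1 m^-2 s^3 A^2) × (226 s):  [kg⁻¹·m⁻²·s³·A²] · [s] = kg⁻¹·m⁻²·s⁴·A²
Both are kg⁻¹·m⁻²·s⁴·A², so they have the same dimensions and can be added.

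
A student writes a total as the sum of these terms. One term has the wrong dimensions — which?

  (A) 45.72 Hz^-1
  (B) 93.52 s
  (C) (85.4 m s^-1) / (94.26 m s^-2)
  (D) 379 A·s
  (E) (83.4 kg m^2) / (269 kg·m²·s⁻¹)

Reduce each to base SI dimensions:
  (A) Hz⁻¹ = (s⁻¹)⁻¹ = s
  (B) s
  (C) [m·s⁻¹] / [m·s⁻²] = s
  (D) A·s = s·A
  (E) [kg·m²] / [kg·m²·s⁻¹] = s
All reduce to s except (D), which is s·A.

(D)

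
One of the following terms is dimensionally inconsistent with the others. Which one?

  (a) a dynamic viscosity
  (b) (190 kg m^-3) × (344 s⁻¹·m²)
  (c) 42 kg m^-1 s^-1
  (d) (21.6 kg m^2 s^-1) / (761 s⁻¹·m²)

(d)

Reduce each to base SI dimensions:
  (a) [dynamic viscosity] = kg·m⁻¹·s⁻¹
  (b) [kg·m⁻³] · [m²·s⁻¹] = kg·m⁻¹·s⁻¹
  (c) kg·m⁻¹·s⁻¹
  (d) [kg·m²·s⁻¹] / [m²·s⁻¹] = kg
All reduce to kg·m⁻¹·s⁻¹ except (d), which is kg.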